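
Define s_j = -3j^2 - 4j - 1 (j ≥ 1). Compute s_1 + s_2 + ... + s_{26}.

Over j = 1..26: Σj = 351, Σj² = 6201.
Total = (-3)·6201 + (-4)·351 + (-1)·26 = -20033.

-20033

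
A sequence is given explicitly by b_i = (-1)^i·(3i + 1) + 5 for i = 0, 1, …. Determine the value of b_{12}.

(-1)^12 = 1; 3i + 1 at i=12 is 37; so b_{12} = 42.

42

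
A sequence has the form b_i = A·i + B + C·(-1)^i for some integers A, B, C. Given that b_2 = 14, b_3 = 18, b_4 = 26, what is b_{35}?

210

The three given values yield: 2A + B + C = 14; 3A + B - C = 18; 4A + B + C = 26.
Subtracting the first from the second: A - 2C = 4.
Subtracting the second from the third: A + 2C = 8.
Solving: C = 1, A = 6, then B = 1.
So b_i = 6·i + 1 + 1·(-1)^i; at i=35 this is 210.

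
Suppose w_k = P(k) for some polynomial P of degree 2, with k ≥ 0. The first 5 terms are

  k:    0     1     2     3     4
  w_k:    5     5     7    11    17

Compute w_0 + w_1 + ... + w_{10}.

385

1st diffs: 0, 2, 4, 6.
2nd diffs: 2, 2, 2 (constant).
Newton forward-difference form: w_k = 5 + 2·C(k,2).
Continuing: …, 25, 35, 47, 61, …, w_{10} = 95.
Summing k = 0..10 (11 terms) gives 385.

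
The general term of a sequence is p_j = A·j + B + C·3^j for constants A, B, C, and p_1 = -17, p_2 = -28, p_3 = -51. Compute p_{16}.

-43046810

Write the equations: A + B + 3C = -17; 2A + B + 9C = -28; 3A + B + 27C = -51.
Subtracting the first from the second: A + 6C = -11.
Subtracting the second from the third: A + 18C = -23.
Solving: C = -1, A = -5, then B = -9.
So p_j = -5·j + (-9) + (-1)·3^j; at j=16 this is -43046810.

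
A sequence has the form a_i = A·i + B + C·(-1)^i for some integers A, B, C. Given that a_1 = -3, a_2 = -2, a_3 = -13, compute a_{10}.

-42

At i = 1, 2, 3: A + B - C = -3; 2A + B + C = -2; 3A + B - C = -13.
Subtracting the first from the second: A + 2C = 1.
Subtracting the second from the third: A - 2C = -11.
Solving: C = 3, A = -5, then B = 5.
So a_i = -5·i + 5 + 3·(-1)^i; at i=10 this is -42.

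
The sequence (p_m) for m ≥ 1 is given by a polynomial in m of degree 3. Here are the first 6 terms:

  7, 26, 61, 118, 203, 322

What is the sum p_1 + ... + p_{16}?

1st diffs: 19, 35, 57, 85, 119.
2nd diffs: 16, 22, 28, 34.
3rd diffs: 6, 6, 6 (constant).
So p_m = m^3 + 2m^2 + 6m - 2.
Continuing: …, 481, 686, 943, 1258, …, p_{16} = 4702.
Summing m = 1..16 (16 terms) gives 22272.

22272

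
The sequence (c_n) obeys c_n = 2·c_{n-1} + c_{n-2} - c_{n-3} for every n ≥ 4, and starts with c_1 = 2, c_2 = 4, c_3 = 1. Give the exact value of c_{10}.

Iterate the recurrence:
c_4 = 4  c_5 = 5  c_6 = 13  c_7 = 27  c_8 = 62  c_9 = 138  c_{10} = 311.

311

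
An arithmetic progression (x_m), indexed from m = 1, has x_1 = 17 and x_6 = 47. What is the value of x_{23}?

Common difference d = (47 - 17) / (6 - 1) = 6.
x_m = 17 + (m - 1)·6.
x_{23} = 17 + 22·6 = 149.

149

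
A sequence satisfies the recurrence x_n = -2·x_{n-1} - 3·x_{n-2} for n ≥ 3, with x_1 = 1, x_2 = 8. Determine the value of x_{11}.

-43

Applying the relation repeatedly:
x_3 = -19; x_4 = 14; x_5 = 29; x_6 = -100; x_7 = 113; x_8 = 74; x_9 = -487; x_{10} = 752; x_{11} = -43.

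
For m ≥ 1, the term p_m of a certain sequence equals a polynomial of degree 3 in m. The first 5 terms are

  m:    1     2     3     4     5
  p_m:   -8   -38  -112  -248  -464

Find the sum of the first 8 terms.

1st diffs: -30, -74, -136, -216.
2nd diffs: -44, -62, -80.
3rd diffs: -18, -18 (constant).
Newton forward-difference form: p_m = -8 + (-30)·C(m-1,1) + (-44)·C(m-1,2) + (-18)·C(m-1,3).
Continuing: -778, -1208, -1772.
Summing m = 1..8 (8 terms) gives -4628.

-4628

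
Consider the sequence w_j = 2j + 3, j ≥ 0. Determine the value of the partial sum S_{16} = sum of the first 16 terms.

Over j = 0..15: Σj = 120.
Total = (2)·120 + (3)·16 = 288.

288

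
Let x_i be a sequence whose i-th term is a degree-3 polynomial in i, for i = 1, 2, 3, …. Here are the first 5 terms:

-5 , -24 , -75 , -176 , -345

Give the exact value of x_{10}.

1st diffs: -19, -51, -101, -169.
2nd diffs: -32, -50, -68.
3rd diffs: -18, -18 (constant).
Newton forward-difference form: x_i = -5 + (-19)·C(i-1,1) + (-32)·C(i-1,2) + (-18)·C(i-1,3).
At i = 10: i-1 = 9, so x_{10} = -5 - 171 - 1152 - 1512 = -2840.

-2840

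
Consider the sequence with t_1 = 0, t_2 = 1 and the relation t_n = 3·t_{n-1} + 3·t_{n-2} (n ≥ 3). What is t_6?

t_3 = 3  t_4 = 12  t_5 = 45  t_6 = 171.

171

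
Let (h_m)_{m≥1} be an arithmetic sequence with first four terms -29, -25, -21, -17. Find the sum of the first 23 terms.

Common difference d = 4.
h_m = -29 + (m - 1)·4.
h_{23} = 59; S = 23·(-29 + 59)/2 = 345.

345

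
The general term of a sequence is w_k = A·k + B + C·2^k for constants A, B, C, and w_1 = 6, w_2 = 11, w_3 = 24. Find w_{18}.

Write the equations: A + B + 2C = 6; 2A + B + 4C = 11; 3A + B + 8C = 24.
Subtracting the first from the second: A + 2C = 5.
Subtracting the second from the third: A + 4C = 13.
Solving: C = 4, A = -3, then B = 1.
Hence w_{18} = -3·18 + 1 + 4·262144 = 1048523.

1048523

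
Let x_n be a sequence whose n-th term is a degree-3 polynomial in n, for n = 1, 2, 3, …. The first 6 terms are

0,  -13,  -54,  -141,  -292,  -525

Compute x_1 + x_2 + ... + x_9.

1st diffs: -13, -41, -87, -151, -233.
2nd diffs: -28, -46, -64, -82.
3rd diffs: -18, -18, -18 (constant).
Newton forward-difference form: x_n = (-13)·C(n-1,1) + (-28)·C(n-1,2) + (-18)·C(n-1,3).
Continuing: -858, -1309, -1896.
Summing n = 1..9 (9 terms) gives -5088.

-5088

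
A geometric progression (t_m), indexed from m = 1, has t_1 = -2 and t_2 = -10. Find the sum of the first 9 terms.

Common ratio r = 5.
t_m = (-2)·5^(m-1).
S = (-2)·(5^9 - 1)/(5 - 1) = (-2)·(1953125 - 1)/(4) = -976562.

-976562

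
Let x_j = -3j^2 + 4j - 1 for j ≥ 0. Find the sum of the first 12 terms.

Over j = 0..11: Σj = 66, Σj² = 506.
Total = (-3)·506 + (4)·66 + (-1)·12 = -1266.

-1266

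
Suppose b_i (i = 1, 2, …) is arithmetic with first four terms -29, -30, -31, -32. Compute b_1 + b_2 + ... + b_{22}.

-869

Common difference d = -1.
b_i = -29 + (i - 1)·(-1).
b_{22} = -50; S = 22·(-29 + (-50))/2 = -869.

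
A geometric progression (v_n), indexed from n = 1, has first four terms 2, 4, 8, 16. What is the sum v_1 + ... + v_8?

510

Common ratio r = 2.
v_n = 2·2^(n-1).
S = 2·(2^8 - 1)/(2 - 1) = 2·(256 - 1)/(1) = 510.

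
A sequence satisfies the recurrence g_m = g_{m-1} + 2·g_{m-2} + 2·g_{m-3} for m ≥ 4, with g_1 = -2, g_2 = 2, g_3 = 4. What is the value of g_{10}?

856

Applying the relation repeatedly:
g_4 = 4  g_5 = 16  g_6 = 32  g_7 = 72  g_8 = 168  g_9 = 376  g_{10} = 856.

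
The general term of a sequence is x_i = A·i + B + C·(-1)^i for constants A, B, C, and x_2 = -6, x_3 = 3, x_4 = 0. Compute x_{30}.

Write the equations: 2A + B + C = -6; 3A + B - C = 3; 4A + B + C = 0.
Subtracting the first from the second: A - 2C = 9.
Subtracting the second from the third: A + 2C = -3.
Solving: C = -3, A = 3, then B = -9.
Hence x_{30} = 3·30 + (-9) + (-3)·1 = 78.

78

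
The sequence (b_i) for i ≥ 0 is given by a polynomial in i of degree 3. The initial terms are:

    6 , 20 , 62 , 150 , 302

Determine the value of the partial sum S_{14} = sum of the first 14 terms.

1st diffs: 14, 42, 88, 152.
2nd diffs: 28, 46, 64.
3rd diffs: 18, 18 (constant).
Newton forward-difference form: b_i = 6 + 14·C(i,1) + 28·C(i,2) + 18·C(i,3).
Continuing: …, 536, 870, 1322, 1910, …, b_{13} = 7520.
Summing i = 0..13 (14 terms) gives 29568.

29568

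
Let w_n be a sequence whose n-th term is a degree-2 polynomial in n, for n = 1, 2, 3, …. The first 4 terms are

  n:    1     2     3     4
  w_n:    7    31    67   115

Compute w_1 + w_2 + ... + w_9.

1935

1st diffs: 24, 36, 48.
2nd diffs: 12, 12 (constant).
So w_n = 6n^2 + 6n - 5.
Continuing: …, 175, 247, 331, 427, …, w_9 = 535.
Summing n = 1..9 (9 terms) gives 1935.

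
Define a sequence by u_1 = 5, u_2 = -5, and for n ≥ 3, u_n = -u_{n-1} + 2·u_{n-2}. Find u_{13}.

u_3 = 15, u_4 = -25, u_5 = 55, …, u_{10} = -1705, u_{11} = 3415, u_{12} = -6825, u_{13} = 13655.
(Characteristic roots are 1 and -2.)

13655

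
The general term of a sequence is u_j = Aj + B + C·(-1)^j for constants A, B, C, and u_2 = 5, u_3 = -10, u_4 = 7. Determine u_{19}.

6

The three given values yield: 2A + B + C = 5; 3A + B - C = -10; 4A + B + C = 7.
Subtracting the first from the second: A - 2C = -15.
Subtracting the second from the third: A + 2C = 17.
Solving: C = 8, A = 1, then B = -5.
Therefore u_{19} = 19 + (-5) + 8·(-1) = 6.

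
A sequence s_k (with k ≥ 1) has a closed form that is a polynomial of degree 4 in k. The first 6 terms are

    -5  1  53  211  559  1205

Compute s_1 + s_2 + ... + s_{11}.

1st diffs: 6, 52, 158, 348, 646.
2nd diffs: 46, 106, 190, 298.
3rd diffs: 60, 84, 108.
4th diffs: 24, 24 (constant).
Newton forward-difference form: s_k = -5 + 6·C(k-1,1) + 46·C(k-1,2) + 60·C(k-1,3) + 24·C(k-1,4).
Continuing: …, 2281, 3943, 6371, 9769, …, s_{11} = 14365.
Summing k = 1..11 (11 terms) gives 38753.

38753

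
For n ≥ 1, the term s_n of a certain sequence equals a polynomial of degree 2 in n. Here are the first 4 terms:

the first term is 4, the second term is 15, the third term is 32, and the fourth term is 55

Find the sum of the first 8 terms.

676

1st diffs: 11, 17, 23.
2nd diffs: 6, 6 (constant).
So s_n = 3n^2 + 2n - 1.
Continuing: 84, 119, 160, 207.
Summing n = 1..8 (8 terms) gives 676.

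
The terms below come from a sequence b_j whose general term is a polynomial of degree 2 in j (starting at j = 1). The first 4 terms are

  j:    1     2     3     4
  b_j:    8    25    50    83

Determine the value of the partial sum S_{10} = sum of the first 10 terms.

1st diffs: 17, 25, 33.
2nd diffs: 8, 8 (constant).
Newton forward-difference form: b_j = 8 + 17·C(j-1,1) + 8·C(j-1,2).
Continuing: …, 124, 173, 230, 295, …, b_{10} = 449.
Summing j = 1..10 (10 terms) gives 1805.

1805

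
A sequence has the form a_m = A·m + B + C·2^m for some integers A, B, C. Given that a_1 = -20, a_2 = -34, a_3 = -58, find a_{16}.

Write the equations: A + B + 2C = -20; 2A + B + 4C = -34; 3A + B + 8C = -58.
Subtracting the first from the second: A + 2C = -14.
Subtracting the second from the third: A + 4C = -24.
Solving: C = -5, A = -4, then B = -6.
Hence a_{16} = -4·16 + (-6) + (-5)·65536 = -327750.

-327750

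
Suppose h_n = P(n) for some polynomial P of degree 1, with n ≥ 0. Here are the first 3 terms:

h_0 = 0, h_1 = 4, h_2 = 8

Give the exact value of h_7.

1st diffs: 4, 4 (constant).
So h_n = 4n.
Evaluating at n = 7 gives h_7 = 28.

28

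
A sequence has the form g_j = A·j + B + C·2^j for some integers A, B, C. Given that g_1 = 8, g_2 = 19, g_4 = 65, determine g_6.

Plug in j = 1, 2, 4: A + B + 2C = 8; 2A + B + 4C = 19; 4A + B + 16C = 65.
Subtracting the first from the second: A + 2C = 11.
Subtracting the second from the third: 2A + 12C = 46.
Solving: C = 3, A = 5, then B = -3.
Hence g_6 = 5·6 + (-3) + 3·64 = 219.

219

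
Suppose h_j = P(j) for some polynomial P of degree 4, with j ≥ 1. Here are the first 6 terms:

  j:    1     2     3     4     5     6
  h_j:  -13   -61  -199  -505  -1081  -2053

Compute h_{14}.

1st diffs: -48, -138, -306, -576, -972.
2nd diffs: -90, -168, -270, -396.
3rd diffs: -78, -102, -126.
4th diffs: -24, -24 (constant).
Newton forward-difference form: h_j = -13 + (-48)·C(j-1,1) + (-90)·C(j-1,2) + (-78)·C(j-1,3) + (-24)·C(j-1,4).
At j = 14: j-1 = 13, so h_{14} = -13 - 624 - 7020 - 22308 - 17160 = -47125.

-47125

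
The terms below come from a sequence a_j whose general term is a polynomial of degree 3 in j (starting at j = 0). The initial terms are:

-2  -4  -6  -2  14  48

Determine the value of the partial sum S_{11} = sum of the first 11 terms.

1st diffs: -2, -2, 4, 16, 34.
2nd diffs: 0, 6, 12, 18.
3rd diffs: 6, 6, 6 (constant).
So a_j = j^3 - 3j^2 - 2.
Continuing: …, 106, 194, 318, 484, …, a_{10} = 698.
Summing j = 0..10 (11 terms) gives 1848.

1848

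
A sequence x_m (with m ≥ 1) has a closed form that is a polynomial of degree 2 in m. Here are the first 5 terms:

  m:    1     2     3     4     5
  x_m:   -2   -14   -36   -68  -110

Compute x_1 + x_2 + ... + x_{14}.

-4760

1st diffs: -12, -22, -32, -42.
2nd diffs: -10, -10, -10 (constant).
Newton forward-difference form: x_m = -2 + (-12)·C(m-1,1) + (-10)·C(m-1,2).
Continuing: …, -162, -224, -296, -378, …, x_{14} = -938.
Summing m = 1..14 (14 terms) gives -4760.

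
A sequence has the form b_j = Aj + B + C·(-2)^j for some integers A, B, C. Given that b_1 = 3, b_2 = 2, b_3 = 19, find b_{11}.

The three given values yield: A + B - 2C = 3; 2A + B + 4C = 2; 3A + B - 8C = 19.
Subtracting the first from the second: A + 6C = -1.
Subtracting the second from the third: A - 12C = 17.
Solving: C = -1, A = 5, then B = -4.
So b_j = 5·j + (-4) + (-1)·(-2)^j; at j=11 this is 2099.

2099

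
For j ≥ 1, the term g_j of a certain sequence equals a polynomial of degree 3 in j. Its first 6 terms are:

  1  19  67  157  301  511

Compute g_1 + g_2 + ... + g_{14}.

24584

1st diffs: 18, 48, 90, 144, 210.
2nd diffs: 30, 42, 54, 66.
3rd diffs: 12, 12, 12 (constant).
So g_j = 2j^3 + 3j^2 - 5j + 1.
Continuing: …, 799, 1177, 1657, 2251, …, g_{14} = 6007.
Summing j = 1..14 (14 terms) gives 24584.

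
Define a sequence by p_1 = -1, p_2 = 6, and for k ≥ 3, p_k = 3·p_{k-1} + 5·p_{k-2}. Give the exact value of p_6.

p_3 = 13; p_4 = 69; p_5 = 272; p_6 = 1161.

1161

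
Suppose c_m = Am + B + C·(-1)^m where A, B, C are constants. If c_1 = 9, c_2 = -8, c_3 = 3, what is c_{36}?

At m = 1, 2, 3: A + B - C = 9; 2A + B + C = -8; 3A + B - C = 3.
Subtracting the first from the second: A + 2C = -17.
Subtracting the second from the third: A - 2C = 11.
Solving: C = -7, A = -3, then B = 5.
Hence c_{36} = -3·36 + 5 + (-7)·1 = -110.

-110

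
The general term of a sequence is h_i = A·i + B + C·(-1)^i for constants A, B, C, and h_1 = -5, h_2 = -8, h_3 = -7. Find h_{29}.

At i = 1, 2, 3: A + B - C = -5; 2A + B + C = -8; 3A + B - C = -7.
Subtracting the first from the second: A + 2C = -3.
Subtracting the second from the third: A - 2C = 1.
Solving: C = -1, A = -1, then B = -5.
Hence h_{29} = -1·29 + (-5) + (-1)·(-1) = -33.

-33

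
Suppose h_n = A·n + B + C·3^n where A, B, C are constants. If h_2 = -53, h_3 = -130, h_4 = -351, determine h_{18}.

At n = 2, 3, 4: 2A + B + 9C = -53; 3A + B + 27C = -130; 4A + B + 81C = -351.
Subtracting the first from the second: A + 18C = -77.
Subtracting the second from the third: A + 54C = -221.
Solving: C = -4, A = -5, then B = -7.
Hence h_{18} = -5·18 + (-7) + (-4)·387420489 = -1549682053.

-1549682053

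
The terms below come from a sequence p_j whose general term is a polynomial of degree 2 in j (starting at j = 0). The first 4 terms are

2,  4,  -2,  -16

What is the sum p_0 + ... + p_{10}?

-1188

1st diffs: 2, -6, -14.
2nd diffs: -8, -8 (constant).
So p_j = -4j^2 + 6j + 2.
Continuing: …, -38, -68, -106, -152, …, p_{10} = -338.
Summing j = 0..10 (11 terms) gives -1188.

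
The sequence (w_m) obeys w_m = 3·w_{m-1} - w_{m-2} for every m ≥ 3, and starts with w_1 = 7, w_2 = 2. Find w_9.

Compute successive terms:
w_3 = -1; w_4 = -5; w_5 = -14; w_6 = -37; w_7 = -97; w_8 = -254; w_9 = -665.

-665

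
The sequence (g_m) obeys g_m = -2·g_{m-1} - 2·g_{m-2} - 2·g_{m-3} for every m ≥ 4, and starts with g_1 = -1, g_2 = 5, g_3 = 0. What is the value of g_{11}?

8

g_4 = -8, g_5 = 6, g_6 = 4, g_7 = -4, g_8 = -12, g_9 = 24, g_{10} = -16, g_{11} = 8.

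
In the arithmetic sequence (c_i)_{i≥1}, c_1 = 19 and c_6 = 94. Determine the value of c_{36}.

544

Common difference d = (94 - 19) / (6 - 1) = 15.
c_i = 19 + (i - 1)·15.
c_{36} = 19 + 35·15 = 544.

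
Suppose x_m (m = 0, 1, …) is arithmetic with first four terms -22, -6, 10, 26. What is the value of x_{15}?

Common difference d = 16.
x_m = -22 + (m - 0)·16.
x_{15} = -22 + 15·16 = 218.

218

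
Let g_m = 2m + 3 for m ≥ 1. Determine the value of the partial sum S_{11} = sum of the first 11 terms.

165

Over m = 1..11: Σm = 66.
Total = (2)·66 + (3)·11 = 165.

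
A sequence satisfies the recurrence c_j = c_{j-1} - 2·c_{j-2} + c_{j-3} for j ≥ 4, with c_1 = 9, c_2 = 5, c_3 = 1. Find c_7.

-2

Compute successive terms:
c_4 = 0, c_5 = 3, c_6 = 4, c_7 = -2.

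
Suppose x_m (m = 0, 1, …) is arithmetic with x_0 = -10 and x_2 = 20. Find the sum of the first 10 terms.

575

Common difference d = (20 - (-10)) / (2 - 0) = 15.
x_m = -10 + (m - 0)·15.
x_9 = 125; S = 10·(-10 + 125)/2 = 575.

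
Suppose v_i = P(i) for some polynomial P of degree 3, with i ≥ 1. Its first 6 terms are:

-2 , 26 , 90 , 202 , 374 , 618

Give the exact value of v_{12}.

4266

1st diffs: 28, 64, 112, 172, 244.
2nd diffs: 36, 48, 60, 72.
3rd diffs: 12, 12, 12 (constant).
So v_i = 2i^3 + 6i^2 - 4i - 6.
Evaluating at i = 12 gives v_{12} = 4266.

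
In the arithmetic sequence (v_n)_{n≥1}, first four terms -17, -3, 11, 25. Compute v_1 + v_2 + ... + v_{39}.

9711

Common difference d = 14.
v_n = -17 + (n - 1)·14.
v_{39} = 515; S = 39·(-17 + 515)/2 = 9711.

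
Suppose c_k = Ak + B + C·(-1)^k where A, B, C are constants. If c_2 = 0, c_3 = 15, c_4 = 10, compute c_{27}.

135

The three given values yield: 2A + B + C = 0; 3A + B - C = 15; 4A + B + C = 10.
Subtracting the first from the second: A - 2C = 15.
Subtracting the second from the third: A + 2C = -5.
Solving: C = -5, A = 5, then B = -5.
So c_k = 5·k + (-5) + (-5)·(-1)^k; at k=27 this is 135.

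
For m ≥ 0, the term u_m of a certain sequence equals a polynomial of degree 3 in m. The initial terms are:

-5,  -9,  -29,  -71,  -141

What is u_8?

-821

1st diffs: -4, -20, -42, -70.
2nd diffs: -16, -22, -28.
3rd diffs: -6, -6 (constant).
So u_m = -m^3 - 5m^2 + 2m - 5.
Evaluating at m = 8 gives u_8 = -821.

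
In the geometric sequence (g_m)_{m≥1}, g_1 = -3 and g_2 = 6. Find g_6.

Common ratio r = -2.
g_m = (-3)·(-2)^(m-1).
g_6 = (-3)·(-2)^5 = 96.

96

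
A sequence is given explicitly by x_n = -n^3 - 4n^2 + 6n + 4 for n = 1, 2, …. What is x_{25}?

x_{25} = -1·25^3 - 4·25^2 + 6·25 + 4 = -17971.

-17971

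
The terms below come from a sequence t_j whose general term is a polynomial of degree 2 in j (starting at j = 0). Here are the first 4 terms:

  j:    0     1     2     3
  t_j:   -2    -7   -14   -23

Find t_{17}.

-359

1st diffs: -5, -7, -9.
2nd diffs: -2, -2 (constant).
So t_j = -j^2 - 4j - 2.
Evaluating at j = 17 gives t_{17} = -359.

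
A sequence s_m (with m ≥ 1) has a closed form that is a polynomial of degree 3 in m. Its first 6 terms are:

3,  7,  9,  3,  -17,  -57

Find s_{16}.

-2877

1st diffs: 4, 2, -6, -20, -40.
2nd diffs: -2, -8, -14, -20.
3rd diffs: -6, -6, -6 (constant).
Newton forward-difference form: s_m = 3 + 4·C(m-1,1) + (-2)·C(m-1,2) + (-6)·C(m-1,3).
At m = 16: m-1 = 15, so s_{16} = 3 + 60 - 210 - 2730 = -2877.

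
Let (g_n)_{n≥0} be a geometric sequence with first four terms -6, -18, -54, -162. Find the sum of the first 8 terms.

Common ratio r = 3.
g_n = (-6)·3^(n-0).
S = (-6)·(3^8 - 1)/(3 - 1) = (-6)·(6561 - 1)/(2) = -19680.

-19680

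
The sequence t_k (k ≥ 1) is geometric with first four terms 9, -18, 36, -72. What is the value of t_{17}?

589824

Common ratio r = -2.
t_k = 9·(-2)^(k-1).
t_{17} = 9·(-2)^16 = 589824.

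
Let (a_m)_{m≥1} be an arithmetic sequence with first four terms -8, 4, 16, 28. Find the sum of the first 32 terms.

Common difference d = 12.
a_m = -8 + (m - 1)·12.
a_{32} = 364; S = 32·(-8 + 364)/2 = 5696.

5696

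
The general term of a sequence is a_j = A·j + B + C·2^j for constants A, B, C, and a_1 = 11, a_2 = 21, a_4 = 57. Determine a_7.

299

At j = 1, 2, 4: A + B + 2C = 11; 2A + B + 4C = 21; 4A + B + 16C = 57.
Subtracting the first from the second: A + 2C = 10.
Subtracting the second from the third: 2A + 12C = 36.
Solving: C = 2, A = 6, then B = 1.
Therefore a_7 = 42 + 1 + 2·128 = 299.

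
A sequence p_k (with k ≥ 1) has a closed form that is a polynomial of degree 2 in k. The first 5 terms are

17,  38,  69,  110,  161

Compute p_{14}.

1070

1st diffs: 21, 31, 41, 51.
2nd diffs: 10, 10, 10 (constant).
Newton forward-difference form: p_k = 17 + 21·C(k-1,1) + 10·C(k-1,2).
At k = 14: k-1 = 13, so p_{14} = 17 + 273 + 780 = 1070.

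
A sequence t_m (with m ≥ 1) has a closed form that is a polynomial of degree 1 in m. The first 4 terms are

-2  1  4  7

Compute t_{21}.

1st diffs: 3, 3, 3 (constant).
So t_m = 3m - 5.
Evaluating at m = 21 gives t_{21} = 58.

58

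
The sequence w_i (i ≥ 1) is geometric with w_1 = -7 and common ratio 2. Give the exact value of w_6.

-224

w_i = (-7)·2^(i-1).
w_6 = (-7)·2^5 = -224.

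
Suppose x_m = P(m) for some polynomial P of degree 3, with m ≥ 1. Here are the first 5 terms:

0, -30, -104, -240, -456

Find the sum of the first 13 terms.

-27794

1st diffs: -30, -74, -136, -216.
2nd diffs: -44, -62, -80.
3rd diffs: -18, -18 (constant).
So x_m = -3m^3 - 4m^2 + 3m + 4.
Continuing: …, -770, -1200, -1764, -2480, …, x_{13} = -7224.
Summing m = 1..13 (13 terms) gives -27794.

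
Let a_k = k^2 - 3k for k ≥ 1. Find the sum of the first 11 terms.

308

Over k = 1..11: Σk = 66, Σk² = 506.
Total = (1)·506 + (-3)·66 = 308.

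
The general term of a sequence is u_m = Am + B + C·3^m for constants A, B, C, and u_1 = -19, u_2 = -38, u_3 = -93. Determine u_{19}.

At m = 1, 2, 3: A + B + 3C = -19; 2A + B + 9C = -38; 3A + B + 27C = -93.
Subtracting the first from the second: A + 6C = -19.
Subtracting the second from the third: A + 18C = -55.
Solving: C = -3, A = -1, then B = -9.
Therefore u_{19} = -19 + (-9) + (-3)·1162261467 = -3486784429.

-3486784429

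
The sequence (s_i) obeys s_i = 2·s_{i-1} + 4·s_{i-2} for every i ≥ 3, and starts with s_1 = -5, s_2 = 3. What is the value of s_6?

Applying the relation repeatedly:
s_3 = -14; s_4 = -16; s_5 = -88; s_6 = -240.

-240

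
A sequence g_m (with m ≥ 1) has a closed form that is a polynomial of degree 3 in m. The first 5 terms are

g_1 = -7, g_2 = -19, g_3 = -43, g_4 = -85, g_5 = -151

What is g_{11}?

1st diffs: -12, -24, -42, -66.
2nd diffs: -12, -18, -24.
3rd diffs: -6, -6 (constant).
Newton forward-difference form: g_m = -7 + (-12)·C(m-1,1) + (-12)·C(m-1,2) + (-6)·C(m-1,3).
At m = 11: m-1 = 10, so g_{11} = -7 - 120 - 540 - 720 = -1387.

-1387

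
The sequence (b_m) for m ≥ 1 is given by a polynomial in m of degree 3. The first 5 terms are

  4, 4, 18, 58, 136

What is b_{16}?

1st diffs: 0, 14, 40, 78.
2nd diffs: 14, 26, 38.
3rd diffs: 12, 12 (constant).
So b_m = 2m^3 - 5m^2 + m + 6.
Evaluating at m = 16 gives b_{16} = 6934.

6934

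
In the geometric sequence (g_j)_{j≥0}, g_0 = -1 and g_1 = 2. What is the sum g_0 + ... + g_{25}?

22369621

Common ratio r = -2.
g_j = (-1)·(-2)^(j-0).
S = (-1)·((-2)^26 - 1)/(-2 - 1) = (-1)·(67108864 - 1)/(-3) = 22369621.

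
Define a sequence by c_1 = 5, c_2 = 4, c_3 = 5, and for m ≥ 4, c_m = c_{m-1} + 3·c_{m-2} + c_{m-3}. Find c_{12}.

Applying the relation repeatedly:
c_4 = 22  c_5 = 41  c_6 = 112  c_7 = 257  c_8 = 634  c_9 = 1517  c_{10} = 3676  c_{11} = 8861  c_{12} = 21406.

21406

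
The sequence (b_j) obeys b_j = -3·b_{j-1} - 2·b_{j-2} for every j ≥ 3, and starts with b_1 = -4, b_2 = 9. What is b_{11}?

-5119

Iterate the recurrence:
b_3 = -19;  b_4 = 39;  b_5 = -79;  b_6 = 159;  b_7 = -319;  b_8 = 639;  b_9 = -1279;  b_{10} = 2559;  b_{11} = -5119.
(Characteristic roots are -1 and -2.)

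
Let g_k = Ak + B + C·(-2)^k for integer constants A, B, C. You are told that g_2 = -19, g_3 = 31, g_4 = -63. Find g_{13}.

The three given values yield: 2A + B + 4C = -19; 3A + B - 8C = 31; 4A + B + 16C = -63.
Subtracting the first from the second: A - 12C = 50.
Subtracting the second from the third: A + 24C = -94.
Solving: C = -4, A = 2, then B = -7.
Hence g_{13} = 2·13 + (-7) + (-4)·(-8192) = 32787.

32787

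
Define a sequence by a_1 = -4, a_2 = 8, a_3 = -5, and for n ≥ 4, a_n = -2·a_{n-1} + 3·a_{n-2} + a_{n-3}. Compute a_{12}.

129345

Iterate the recurrence:
a_4 = 30; a_5 = -67; a_6 = 219; a_7 = -609; a_8 = 1808; a_9 = -5224; a_{10} = 15263; a_{11} = -44390; a_{12} = 129345.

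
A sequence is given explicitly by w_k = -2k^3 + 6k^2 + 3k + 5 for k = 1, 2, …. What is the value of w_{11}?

-1898

w_{11} = -2·11^3 + 6·11^2 + 3·11 + 5 = -1898.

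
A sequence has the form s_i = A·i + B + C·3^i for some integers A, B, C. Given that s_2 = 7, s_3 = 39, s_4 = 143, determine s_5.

463

Plug in i = 2, 3, 4: 2A + B + 9C = 7; 3A + B + 27C = 39; 4A + B + 81C = 143.
Subtracting the first from the second: A + 18C = 32.
Subtracting the second from the third: A + 54C = 104.
Solving: C = 2, A = -4, then B = -3.
Hence s_5 = -4·5 + (-3) + 2·243 = 463.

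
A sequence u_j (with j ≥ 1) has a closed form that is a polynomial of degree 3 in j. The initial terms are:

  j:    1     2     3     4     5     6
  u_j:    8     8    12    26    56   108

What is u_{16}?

3158

1st diffs: 0, 4, 14, 30, 52.
2nd diffs: 4, 10, 16, 22.
3rd diffs: 6, 6, 6 (constant).
Newton forward-difference form: u_j = 8 + 4·C(j-1,2) + 6·C(j-1,3).
At j = 16: j-1 = 15, so u_{16} = 8 + 420 + 2730 = 3158.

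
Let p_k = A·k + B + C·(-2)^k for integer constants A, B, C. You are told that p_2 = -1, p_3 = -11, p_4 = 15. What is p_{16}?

65559

The three given values yield: 2A + B + 4C = -1; 3A + B - 8C = -11; 4A + B + 16C = 15.
Subtracting the first from the second: A - 12C = -10.
Subtracting the second from the third: A + 24C = 26.
Solving: C = 1, A = 2, then B = -9.
Therefore p_{16} = 32 + (-9) + 1·65536 = 65559.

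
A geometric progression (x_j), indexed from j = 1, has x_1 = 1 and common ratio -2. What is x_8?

x_j = 1·(-2)^(j-1).
x_8 = 1·(-2)^7 = -128.

-128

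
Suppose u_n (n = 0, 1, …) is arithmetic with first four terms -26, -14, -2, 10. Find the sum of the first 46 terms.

Common difference d = 12.
u_n = -26 + (n - 0)·12.
u_{45} = 514; S = 46·(-26 + 514)/2 = 11224.

11224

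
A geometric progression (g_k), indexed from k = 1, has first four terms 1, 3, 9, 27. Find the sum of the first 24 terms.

Common ratio r = 3.
g_k = 1·3^(k-1).
S = 1·(3^24 - 1)/(3 - 1) = 1·(282429536481 - 1)/(2) = 141214768240.

141214768240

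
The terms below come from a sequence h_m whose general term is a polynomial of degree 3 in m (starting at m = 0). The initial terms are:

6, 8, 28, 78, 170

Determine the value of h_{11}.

1st diffs: 2, 20, 50, 92.
2nd diffs: 18, 30, 42.
3rd diffs: 12, 12 (constant).
Newton forward-difference form: h_m = 6 + 2·C(m,1) + 18·C(m,2) + 12·C(m,3).
At m = 11: m = 11, so h_{11} = 6 + 22 + 990 + 1980 = 2998.

2998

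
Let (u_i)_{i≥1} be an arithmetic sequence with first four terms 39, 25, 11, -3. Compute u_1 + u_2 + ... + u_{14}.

Common difference d = -14.
u_i = 39 + (i - 1)·(-14).
u_{14} = -143; S = 14·(39 + (-143))/2 = -728.

-728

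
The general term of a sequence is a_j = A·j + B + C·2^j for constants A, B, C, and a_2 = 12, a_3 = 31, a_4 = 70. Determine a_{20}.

5242854

The three given values yield: 2A + B + 4C = 12; 3A + B + 8C = 31; 4A + B + 16C = 70.
Subtracting the first from the second: A + 4C = 19.
Subtracting the second from the third: A + 8C = 39.
Solving: C = 5, A = -1, then B = -6.
Therefore a_{20} = -20 + (-6) + 5·1048576 = 5242854.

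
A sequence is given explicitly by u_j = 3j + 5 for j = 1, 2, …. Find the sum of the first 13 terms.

338

Over j = 1..13: Σj = 91.
Total = (3)·91 + (5)·13 = 338.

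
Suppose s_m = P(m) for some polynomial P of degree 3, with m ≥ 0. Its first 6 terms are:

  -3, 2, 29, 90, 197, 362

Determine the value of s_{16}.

9437

1st diffs: 5, 27, 61, 107, 165.
2nd diffs: 22, 34, 46, 58.
3rd diffs: 12, 12, 12 (constant).
Newton forward-difference form: s_m = -3 + 5·C(m,1) + 22·C(m,2) + 12·C(m,3).
At m = 16: m = 16, so s_{16} = -3 + 80 + 2640 + 6720 = 9437.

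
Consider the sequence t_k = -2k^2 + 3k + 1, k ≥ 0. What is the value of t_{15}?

-404

t_{15} = -2·15^2 + 3·15 + 1 = -404.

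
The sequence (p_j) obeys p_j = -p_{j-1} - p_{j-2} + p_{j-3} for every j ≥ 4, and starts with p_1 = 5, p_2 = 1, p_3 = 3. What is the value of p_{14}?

Applying the relation repeatedly:
p_4 = 1, p_5 = -3, p_6 = 5, …, p_{11} = -13, p_{12} = 33, p_{13} = -27, p_{14} = -19.

-19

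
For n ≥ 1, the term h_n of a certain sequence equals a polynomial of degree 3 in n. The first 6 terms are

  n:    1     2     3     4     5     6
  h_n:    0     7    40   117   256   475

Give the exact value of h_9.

1792

1st diffs: 7, 33, 77, 139, 219.
2nd diffs: 26, 44, 62, 80.
3rd diffs: 18, 18, 18 (constant).
Newton forward-difference form: h_n = 7·C(n-1,1) + 26·C(n-1,2) + 18·C(n-1,3).
At n = 9: n-1 = 8, so h_9 = 56 + 728 + 1008 = 1792.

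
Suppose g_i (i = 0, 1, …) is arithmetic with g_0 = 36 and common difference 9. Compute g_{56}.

g_i = 36 + (i - 0)·9.
g_{56} = 36 + 56·9 = 540.

540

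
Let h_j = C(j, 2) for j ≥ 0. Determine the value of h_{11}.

55

C(11, 2) = 55, so h_{11} = 55.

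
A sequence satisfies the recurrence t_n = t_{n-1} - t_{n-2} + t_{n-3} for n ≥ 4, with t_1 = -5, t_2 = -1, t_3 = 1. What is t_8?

-3

Iterate the recurrence:
t_4 = -3, t_5 = -5, t_6 = -1, t_7 = 1, t_8 = -3.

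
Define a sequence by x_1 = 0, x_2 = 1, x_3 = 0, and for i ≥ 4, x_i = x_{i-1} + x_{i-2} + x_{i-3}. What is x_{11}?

68

Iterate the recurrence:
x_4 = 1; x_5 = 2; x_6 = 3; x_7 = 6; x_8 = 11; x_9 = 20; x_{10} = 37; x_{11} = 68.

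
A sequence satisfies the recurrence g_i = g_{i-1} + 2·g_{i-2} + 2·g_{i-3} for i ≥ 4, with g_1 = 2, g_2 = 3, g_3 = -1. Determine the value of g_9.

361

Step forward from the initial values:
g_4 = 9; g_5 = 13; g_6 = 29; g_7 = 73; g_8 = 157; g_9 = 361.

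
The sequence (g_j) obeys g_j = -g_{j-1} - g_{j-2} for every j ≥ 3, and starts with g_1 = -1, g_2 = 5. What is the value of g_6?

-4

Compute successive terms:
g_3 = -4, g_4 = -1, g_5 = 5, g_6 = -4.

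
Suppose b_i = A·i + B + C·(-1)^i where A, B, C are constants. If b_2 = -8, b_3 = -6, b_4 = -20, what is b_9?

At i = 2, 3, 4: 2A + B + C = -8; 3A + B - C = -6; 4A + B + C = -20.
Subtracting the first from the second: A - 2C = 2.
Subtracting the second from the third: A + 2C = -14.
Solving: C = -4, A = -6, then B = 8.
Therefore b_9 = -54 + 8 + (-4)·(-1) = -42.

-42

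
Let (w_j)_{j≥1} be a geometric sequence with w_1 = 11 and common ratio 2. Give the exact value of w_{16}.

360448

w_j = 11·2^(j-1).
w_{16} = 11·2^15 = 360448.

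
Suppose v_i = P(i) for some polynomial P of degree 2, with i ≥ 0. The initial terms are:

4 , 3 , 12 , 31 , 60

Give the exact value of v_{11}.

543

1st diffs: -1, 9, 19, 29.
2nd diffs: 10, 10, 10 (constant).
So v_i = 5i^2 - 6i + 4.
Evaluating at i = 11 gives v_{11} = 543.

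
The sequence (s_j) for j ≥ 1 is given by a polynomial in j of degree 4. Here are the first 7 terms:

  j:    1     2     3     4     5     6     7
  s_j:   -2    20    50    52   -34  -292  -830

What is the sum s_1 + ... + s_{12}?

-33640

1st diffs: 22, 30, 2, -86, -258, -538.
2nd diffs: 8, -28, -88, -172, -280.
3rd diffs: -36, -60, -84, -108.
4th diffs: -24, -24, -24 (constant).
Newton forward-difference form: s_j = -2 + 22·C(j-1,1) + 8·C(j-1,2) + (-36)·C(j-1,3) + (-24)·C(j-1,4).
Continuing: …, -1780, -3298, -5564, -8782, …, s_{12} = -13180.
Summing j = 1..12 (12 terms) gives -33640.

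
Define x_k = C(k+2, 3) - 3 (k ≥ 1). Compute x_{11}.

C(13, 3) = 286, so x_{11} = 283.

283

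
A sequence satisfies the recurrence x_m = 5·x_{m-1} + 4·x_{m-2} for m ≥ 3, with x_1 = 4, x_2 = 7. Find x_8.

299963

Applying the relation repeatedly:
x_3 = 51  x_4 = 283  x_5 = 1619  x_6 = 9227  x_7 = 52611  x_8 = 299963.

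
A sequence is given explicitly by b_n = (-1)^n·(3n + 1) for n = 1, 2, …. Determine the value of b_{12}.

(-1)^12 = 1; 3n + 1 at n=12 is 37; so b_{12} = 37.

37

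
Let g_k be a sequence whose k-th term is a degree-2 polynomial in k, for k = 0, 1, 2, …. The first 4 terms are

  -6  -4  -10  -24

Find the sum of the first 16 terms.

1st diffs: 2, -6, -14.
2nd diffs: -8, -8 (constant).
Newton forward-difference form: g_k = -6 + 2·C(k,1) + (-8)·C(k,2).
Continuing: …, -46, -76, -114, -160, …, g_{15} = -816.
Summing k = 0..15 (16 terms) gives -4336.

-4336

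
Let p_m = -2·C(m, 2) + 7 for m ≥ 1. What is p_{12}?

-125

C(12, 2) = 66, so p_{12} = -125.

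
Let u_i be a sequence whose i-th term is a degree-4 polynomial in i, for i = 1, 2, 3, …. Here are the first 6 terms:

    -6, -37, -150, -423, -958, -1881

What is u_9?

-8598

1st diffs: -31, -113, -273, -535, -923.
2nd diffs: -82, -160, -262, -388.
3rd diffs: -78, -102, -126.
4th diffs: -24, -24 (constant).
Newton forward-difference form: u_i = -6 + (-31)·C(i-1,1) + (-82)·C(i-1,2) + (-78)·C(i-1,3) + (-24)·C(i-1,4).
At i = 9: i-1 = 8, so u_9 = -6 - 248 - 2296 - 4368 - 1680 = -8598.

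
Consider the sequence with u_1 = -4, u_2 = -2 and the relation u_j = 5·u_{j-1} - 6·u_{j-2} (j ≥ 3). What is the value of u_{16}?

85765762

Iterate the recurrence:
u_3 = 14  u_4 = 82  u_5 = 326  …  u_{13} = 3147686  u_{14} = 9484018  u_{15} = 28533974  u_{16} = 85765762.
(Characteristic roots are 3 and 2.)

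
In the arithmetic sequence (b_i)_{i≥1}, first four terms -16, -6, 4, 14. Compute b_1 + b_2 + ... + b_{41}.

7544

Common difference d = 10.
b_i = -16 + (i - 1)·10.
b_{41} = 384; S = 41·(-16 + 384)/2 = 7544.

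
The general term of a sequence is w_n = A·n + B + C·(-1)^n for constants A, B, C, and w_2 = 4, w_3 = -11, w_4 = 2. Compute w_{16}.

Write the equations: 2A + B + C = 4; 3A + B - C = -11; 4A + B + C = 2.
Subtracting the first from the second: A - 2C = -15.
Subtracting the second from the third: A + 2C = 13.
Solving: C = 7, A = -1, then B = -1.
Hence w_{16} = -1·16 + (-1) + 7·1 = -10.

-10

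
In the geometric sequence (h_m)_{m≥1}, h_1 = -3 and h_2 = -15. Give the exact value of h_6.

Common ratio r = 5.
h_m = (-3)·5^(m-1).
h_6 = (-3)·5^5 = -9375.

-9375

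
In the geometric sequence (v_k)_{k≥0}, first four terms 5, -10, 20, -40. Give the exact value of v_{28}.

Common ratio r = -2.
v_k = 5·(-2)^(k-0).
v_{28} = 5·(-2)^28 = 1342177280.

1342177280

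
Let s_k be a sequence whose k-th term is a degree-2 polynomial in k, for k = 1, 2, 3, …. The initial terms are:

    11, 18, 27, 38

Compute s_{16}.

1st diffs: 7, 9, 11.
2nd diffs: 2, 2 (constant).
So s_k = k^2 + 4k + 6.
Evaluating at k = 16 gives s_{16} = 326.

326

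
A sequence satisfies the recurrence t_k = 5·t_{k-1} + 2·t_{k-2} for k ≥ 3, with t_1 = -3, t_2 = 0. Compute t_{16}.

Iterate the recurrence:
t_3 = -6;  t_4 = -30;  t_5 = -162;  …;  t_{13} = -112367442;  t_{14} = -603669510;  t_{15} = -3243082434;  t_{16} = -17422751190.

-17422751190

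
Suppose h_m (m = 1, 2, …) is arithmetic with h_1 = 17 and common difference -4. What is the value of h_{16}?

-43

h_m = 17 + (m - 1)·(-4).
h_{16} = 17 + 15·(-4) = -43.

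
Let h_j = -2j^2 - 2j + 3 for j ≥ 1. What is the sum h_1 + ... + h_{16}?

-3216

Over j = 1..16: Σj = 136, Σj² = 1496.
Total = (-2)·1496 + (-2)·136 + (3)·16 = -3216.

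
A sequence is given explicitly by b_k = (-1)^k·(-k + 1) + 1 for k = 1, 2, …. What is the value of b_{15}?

15

(-1)^15 = -1; -k + 1 at k=15 is -14; so b_{15} = 15.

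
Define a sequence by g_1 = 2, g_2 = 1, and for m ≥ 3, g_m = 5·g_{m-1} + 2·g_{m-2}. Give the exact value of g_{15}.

5065846821

g_3 = 9, g_4 = 47, g_5 = 253, …, g_{12} = 32672007, g_{13} = 175523213, g_{14} = 942960079, g_{15} = 5065846821.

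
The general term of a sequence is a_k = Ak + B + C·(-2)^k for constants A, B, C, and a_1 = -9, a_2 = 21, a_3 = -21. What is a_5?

At k = 1, 2, 3: A + B - 2C = -9; 2A + B + 4C = 21; 3A + B - 8C = -21.
Subtracting the first from the second: A + 6C = 30.
Subtracting the second from the third: A - 12C = -42.
Solving: C = 4, A = 6, then B = -7.
Hence a_5 = 6·5 + (-7) + 4·(-32) = -105.

-105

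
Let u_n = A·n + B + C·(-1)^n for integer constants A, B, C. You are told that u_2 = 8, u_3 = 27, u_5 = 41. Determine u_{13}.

At n = 2, 3, 5: 2A + B + C = 8; 3A + B - C = 27; 5A + B - C = 41.
Subtracting the first from the second: A - 2C = 19.
Subtracting the second from the third: 2A = 14.
Solving: C = -6, A = 7, then B = 0.
Hence u_{13} = 7·13 + 0 + (-6)·(-1) = 97.

97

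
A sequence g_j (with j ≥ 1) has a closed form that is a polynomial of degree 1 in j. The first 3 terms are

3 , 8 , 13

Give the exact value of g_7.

33

1st diffs: 5, 5 (constant).
So g_j = 5j - 2.
Evaluating at j = 7 gives g_7 = 33.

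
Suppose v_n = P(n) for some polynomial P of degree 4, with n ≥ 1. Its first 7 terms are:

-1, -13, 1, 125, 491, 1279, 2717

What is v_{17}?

1st diffs: -12, 14, 124, 366, 788, 1438.
2nd diffs: 26, 110, 242, 422, 650.
3rd diffs: 84, 132, 180, 228.
4th diffs: 48, 48, 48 (constant).
So v_n = 2n^4 - 6n^3 - n^2 + 3n + 1.
Evaluating at n = 17 gives v_{17} = 137327.

137327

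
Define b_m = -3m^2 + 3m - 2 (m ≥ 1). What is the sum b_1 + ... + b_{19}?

-6878

Over m = 1..19: Σm = 190, Σm² = 2470.
Total = (-3)·2470 + (3)·190 + (-2)·19 = -6878.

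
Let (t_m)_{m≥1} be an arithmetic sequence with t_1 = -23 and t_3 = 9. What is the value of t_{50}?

Common difference d = (9 - (-23)) / (3 - 1) = 16.
t_m = -23 + (m - 1)·16.
t_{50} = -23 + 49·16 = 761.

761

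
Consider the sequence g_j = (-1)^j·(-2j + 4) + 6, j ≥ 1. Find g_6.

-2

(-1)^6 = 1; -2j + 4 at j=6 is -8; so g_6 = -2.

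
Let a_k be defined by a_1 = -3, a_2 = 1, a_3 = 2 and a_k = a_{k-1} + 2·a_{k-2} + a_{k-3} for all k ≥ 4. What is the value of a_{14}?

4807

Compute successive terms:
a_4 = 1  a_5 = 6  a_6 = 10  …  a_{11} = 485  a_{12} = 1042  a_{13} = 2238  a_{14} = 4807.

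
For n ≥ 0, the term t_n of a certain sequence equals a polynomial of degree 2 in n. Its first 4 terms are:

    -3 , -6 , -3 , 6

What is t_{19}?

1st diffs: -3, 3, 9.
2nd diffs: 6, 6 (constant).
So t_n = 3n^2 - 6n - 3.
Evaluating at n = 19 gives t_{19} = 966.

966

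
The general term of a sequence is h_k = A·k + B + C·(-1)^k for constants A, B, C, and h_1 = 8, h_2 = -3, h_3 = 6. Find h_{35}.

Plug in k = 1, 2, 3: A + B - C = 8; 2A + B + C = -3; 3A + B - C = 6.
Subtracting the first from the second: A + 2C = -11.
Subtracting the second from the third: A - 2C = 9.
Solving: C = -5, A = -1, then B = 4.
So h_k = -1·k + 4 + (-5)·(-1)^k; at k=35 this is -26.

-26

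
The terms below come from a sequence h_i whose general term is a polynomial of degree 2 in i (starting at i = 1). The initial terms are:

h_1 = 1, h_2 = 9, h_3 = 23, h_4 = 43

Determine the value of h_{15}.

1st diffs: 8, 14, 20.
2nd diffs: 6, 6 (constant).
Newton forward-difference form: h_i = 1 + 8·C(i-1,1) + 6·C(i-1,2).
At i = 15: i-1 = 14, so h_{15} = 1 + 112 + 546 = 659.

659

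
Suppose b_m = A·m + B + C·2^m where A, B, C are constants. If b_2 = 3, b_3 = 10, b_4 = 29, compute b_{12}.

Write the equations: 2A + B + 4C = 3; 3A + B + 8C = 10; 4A + B + 16C = 29.
Subtracting the first from the second: A + 4C = 7.
Subtracting the second from the third: A + 8C = 19.
Solving: C = 3, A = -5, then B = 1.
Therefore b_{12} = -60 + 1 + 3·4096 = 12229.

12229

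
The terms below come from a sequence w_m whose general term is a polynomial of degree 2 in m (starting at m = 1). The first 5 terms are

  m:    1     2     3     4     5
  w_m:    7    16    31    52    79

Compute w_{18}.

976

1st diffs: 9, 15, 21, 27.
2nd diffs: 6, 6, 6 (constant).
So w_m = 3m^2 + 4.
Evaluating at m = 18 gives w_{18} = 976.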